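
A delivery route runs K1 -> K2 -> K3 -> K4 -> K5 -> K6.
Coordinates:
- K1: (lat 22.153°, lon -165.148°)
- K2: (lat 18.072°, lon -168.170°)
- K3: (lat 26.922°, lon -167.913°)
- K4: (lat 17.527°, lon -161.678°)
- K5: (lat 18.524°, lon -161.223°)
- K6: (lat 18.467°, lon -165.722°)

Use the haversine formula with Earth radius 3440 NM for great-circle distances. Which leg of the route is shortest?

K4–K5

Leg distances:
K1→K2: 298.4 NM
K2→K3: 531.5 NM
K3→K4: 661.7 NM
K4→K5: 65.3 NM
K5→K6: 256.2 NM
The shortest leg is K4–K5 at 65.3 NM.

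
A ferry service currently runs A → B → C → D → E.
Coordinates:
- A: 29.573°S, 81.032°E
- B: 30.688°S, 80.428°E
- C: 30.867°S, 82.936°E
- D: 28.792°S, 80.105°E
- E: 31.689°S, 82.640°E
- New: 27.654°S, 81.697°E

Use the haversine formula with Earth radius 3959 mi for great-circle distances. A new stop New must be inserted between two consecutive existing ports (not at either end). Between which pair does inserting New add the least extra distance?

between C and D

Added distance for inserting New between each consecutive pair:
A–B: 276.7 mi
B–C: 308.0 mi
C–D: 136.9 mi
D–E: 158.4 mi
Smallest added distance is 136.9 mi, inserting between C and D.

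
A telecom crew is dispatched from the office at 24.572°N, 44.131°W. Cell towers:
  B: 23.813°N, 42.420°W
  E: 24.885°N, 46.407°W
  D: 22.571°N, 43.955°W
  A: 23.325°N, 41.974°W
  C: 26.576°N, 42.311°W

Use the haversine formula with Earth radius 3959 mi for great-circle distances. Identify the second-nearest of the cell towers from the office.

Distance to each, sorted:
B: 119.9 mi
D: 138.7 mi
E: 144.5 mi
A: 161.2 mi
C: 179.0 mi
The second-nearest is D at 138.7 mi.

D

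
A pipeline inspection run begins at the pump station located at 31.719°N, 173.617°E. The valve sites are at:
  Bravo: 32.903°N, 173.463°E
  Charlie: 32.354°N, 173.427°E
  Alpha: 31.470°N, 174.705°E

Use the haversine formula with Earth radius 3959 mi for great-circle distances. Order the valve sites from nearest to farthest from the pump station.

Charlie, Alpha, Bravo

Distances from the pump station:
Charlie 32.354°N, 173.427°E: 45.3 mi
Alpha 31.470°N, 174.705°E: 66.3 mi
Bravo 32.903°N, 173.463°E: 82.3 mi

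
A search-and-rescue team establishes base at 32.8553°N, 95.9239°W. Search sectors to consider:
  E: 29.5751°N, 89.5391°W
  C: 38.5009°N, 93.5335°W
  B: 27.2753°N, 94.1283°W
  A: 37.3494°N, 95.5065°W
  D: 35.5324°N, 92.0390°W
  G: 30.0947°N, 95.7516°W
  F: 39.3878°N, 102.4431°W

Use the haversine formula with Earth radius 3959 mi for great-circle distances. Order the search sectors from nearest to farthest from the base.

G, D, A, B, C, E, F

Computing each great-circle distance from 32.8553°N, 95.9239°W:
G 30.0947°N, 95.7516°W: 191.0 mi
D 35.5324°N, 92.0390°W: 288.9 mi
A 37.3494°N, 95.5065°W: 311.4 mi
B 27.2753°N, 94.1283°W: 400.2 mi
C 38.5009°N, 93.5335°W: 412.5 mi
E 29.5751°N, 89.5391°W: 440.0 mi
F 39.3878°N, 102.4431°W: 579.4 mi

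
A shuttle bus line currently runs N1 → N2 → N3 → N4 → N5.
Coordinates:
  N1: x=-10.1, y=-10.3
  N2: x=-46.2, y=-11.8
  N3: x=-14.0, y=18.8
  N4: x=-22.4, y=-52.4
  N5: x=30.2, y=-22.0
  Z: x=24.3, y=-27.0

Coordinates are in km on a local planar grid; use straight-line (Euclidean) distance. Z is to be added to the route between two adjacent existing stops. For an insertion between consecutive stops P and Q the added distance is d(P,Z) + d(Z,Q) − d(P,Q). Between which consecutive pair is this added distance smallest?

Added distance for inserting Z between each consecutive pair:
N1–N2: 74.2 km
N2–N3: 87.4 km
N3–N4: 41.2 km
N4–N5: 0.1 km
Smallest added distance is 0.1 km, inserting between N4 and N5.

between N4 and N5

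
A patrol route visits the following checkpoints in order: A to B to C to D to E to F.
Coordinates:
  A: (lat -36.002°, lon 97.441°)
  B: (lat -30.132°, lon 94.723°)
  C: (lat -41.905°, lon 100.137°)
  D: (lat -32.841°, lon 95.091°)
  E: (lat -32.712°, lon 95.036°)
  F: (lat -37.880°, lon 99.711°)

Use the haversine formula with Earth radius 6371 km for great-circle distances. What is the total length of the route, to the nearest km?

3927 km

Leg distances:
A→B: 700.0 km  (cumulative 700.0 km)
B→C: 1395.9 km  (cumulative 2096.0 km)
C→D: 1101.6 km  (cumulative 3197.5 km)
D→E: 15.2 km  (cumulative 3212.8 km)
E→F: 714.1 km  (cumulative 3926.8 km)
Total route length ≈ 3927 km.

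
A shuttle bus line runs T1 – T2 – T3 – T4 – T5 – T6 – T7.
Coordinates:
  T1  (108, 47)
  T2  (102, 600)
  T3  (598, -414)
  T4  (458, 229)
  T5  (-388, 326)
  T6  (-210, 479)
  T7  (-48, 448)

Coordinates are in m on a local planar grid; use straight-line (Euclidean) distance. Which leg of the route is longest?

Leg distances:
T1→T2: 553.0 m
T2→T3: 1128.8 m
T3→T4: 658.1 m
T4→T5: 851.5 m
T5→T6: 234.7 m
T6→T7: 164.9 m
The longest leg is T2–T3 at 1128.8 m.

T2–T3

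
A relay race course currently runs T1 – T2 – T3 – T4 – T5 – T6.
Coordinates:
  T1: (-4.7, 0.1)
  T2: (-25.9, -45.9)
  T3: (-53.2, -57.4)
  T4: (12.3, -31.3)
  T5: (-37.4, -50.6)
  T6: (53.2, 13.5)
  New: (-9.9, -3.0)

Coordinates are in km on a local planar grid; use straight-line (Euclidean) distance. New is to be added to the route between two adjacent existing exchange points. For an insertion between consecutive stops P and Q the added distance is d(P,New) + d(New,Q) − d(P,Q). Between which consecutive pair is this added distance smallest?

between T1 and T2

Added distance for inserting New between each consecutive pair:
T1–T2: 1.2 km
T2–T3: 85.7 km
T3–T4: 35.0 km
T4–T5: 37.6 km
T5–T6: 9.2 km
Smallest added distance is 1.2 km, inserting between T1 and T2.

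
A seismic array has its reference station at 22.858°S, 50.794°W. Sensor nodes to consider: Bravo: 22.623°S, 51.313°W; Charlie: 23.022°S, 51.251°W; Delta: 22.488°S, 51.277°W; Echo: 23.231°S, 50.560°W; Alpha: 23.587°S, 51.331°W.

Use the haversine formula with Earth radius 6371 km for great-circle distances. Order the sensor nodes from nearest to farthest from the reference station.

Echo, Charlie, Bravo, Delta, Alpha

Distance from the reference station at 22.858°S, 50.794°W to each:
Echo 23.231°S, 50.560°W: 47.9 km
Charlie 23.022°S, 51.251°W: 50.2 km
Bravo 22.623°S, 51.313°W: 59.3 km
Delta 22.488°S, 51.277°W: 64.4 km
Alpha 23.587°S, 51.331°W: 97.9 km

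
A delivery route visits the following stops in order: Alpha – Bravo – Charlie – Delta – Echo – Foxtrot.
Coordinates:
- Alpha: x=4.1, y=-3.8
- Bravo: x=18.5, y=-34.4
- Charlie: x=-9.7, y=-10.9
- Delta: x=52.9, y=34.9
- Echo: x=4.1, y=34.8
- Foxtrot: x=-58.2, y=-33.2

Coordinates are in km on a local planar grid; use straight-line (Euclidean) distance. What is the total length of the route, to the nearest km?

289 km

Leg distances:
Alpha→Bravo: 33.8 km  (cumulative 33.8 km)
Bravo→Charlie: 36.7 km  (cumulative 70.5 km)
Charlie→Delta: 77.6 km  (cumulative 148.1 km)
Delta→Echo: 48.8 km  (cumulative 196.9 km)
Echo→Foxtrot: 92.2 km  (cumulative 289.1 km)
Total route length ≈ 289 km.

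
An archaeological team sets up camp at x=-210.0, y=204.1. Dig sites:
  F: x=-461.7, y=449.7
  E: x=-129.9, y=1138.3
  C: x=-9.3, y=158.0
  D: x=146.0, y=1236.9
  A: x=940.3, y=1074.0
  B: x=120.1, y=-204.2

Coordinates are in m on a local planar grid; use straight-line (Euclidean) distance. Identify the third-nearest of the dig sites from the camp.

B

Distances from the camp (x=-210.0, y=204.1):
C: 205.9 m
F: 351.7 m
B: 525.0 m
E: 937.6 m
D: 1092.4 m
A: 1442.2 m
The third-nearest is B at 525.0 m.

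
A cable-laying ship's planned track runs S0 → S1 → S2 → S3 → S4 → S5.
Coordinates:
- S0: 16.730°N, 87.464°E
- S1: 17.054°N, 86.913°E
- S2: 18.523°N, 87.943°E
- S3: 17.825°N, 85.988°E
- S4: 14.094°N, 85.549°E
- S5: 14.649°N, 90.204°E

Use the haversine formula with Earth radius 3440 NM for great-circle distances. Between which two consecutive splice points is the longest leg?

Leg distances:
S0→S1: 37.2 NM
S1→S2: 106.0 NM
S2→S3: 119.1 NM
S3→S4: 225.4 NM
S4→S5: 272.8 NM
The longest leg is S4–S5 at 272.8 NM.

S4–S5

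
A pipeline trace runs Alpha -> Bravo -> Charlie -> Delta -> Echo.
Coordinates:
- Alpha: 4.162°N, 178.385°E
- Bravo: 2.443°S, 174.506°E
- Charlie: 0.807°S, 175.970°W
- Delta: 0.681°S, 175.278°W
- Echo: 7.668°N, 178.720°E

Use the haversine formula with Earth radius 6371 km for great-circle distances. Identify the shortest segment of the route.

Charlie–Delta

Leg distances:
Alpha→Bravo: 851.6 km
Bravo→Charlie: 1074.1 km
Charlie→Delta: 78.2 km
Delta→Echo: 1142.3 km
The shortest leg is Charlie–Delta at 78.2 km.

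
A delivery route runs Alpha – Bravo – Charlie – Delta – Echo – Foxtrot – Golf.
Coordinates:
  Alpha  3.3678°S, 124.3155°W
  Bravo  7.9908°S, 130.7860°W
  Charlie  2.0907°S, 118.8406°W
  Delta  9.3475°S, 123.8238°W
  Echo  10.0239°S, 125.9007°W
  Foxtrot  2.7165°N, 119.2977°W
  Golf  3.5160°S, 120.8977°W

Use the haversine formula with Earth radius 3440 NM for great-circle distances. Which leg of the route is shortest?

Leg distances:
Alpha→Bravo: 475.8 NM
Bravo→Charlie: 797.1 NM
Charlie→Delta: 527.6 NM
Delta→Echo: 129.5 NM
Echo→Foxtrot: 860.8 NM
Foxtrot→Golf: 386.3 NM
The shortest leg is Delta–Echo at 129.5 NM.

Delta–Echo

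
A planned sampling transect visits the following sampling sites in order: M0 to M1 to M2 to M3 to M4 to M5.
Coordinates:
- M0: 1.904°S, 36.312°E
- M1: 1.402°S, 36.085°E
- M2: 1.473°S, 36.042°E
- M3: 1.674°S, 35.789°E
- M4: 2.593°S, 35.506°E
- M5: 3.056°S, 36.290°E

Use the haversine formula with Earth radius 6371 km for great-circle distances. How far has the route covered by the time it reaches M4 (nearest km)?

Leg distances:
M0→M1: 61.3 km  (cumulative 61.3 km)
M1→M2: 9.2 km  (cumulative 70.5 km)
M2→M3: 35.9 km  (cumulative 106.4 km)
M3→M4: 106.9 km  (cumulative 213.3 km)
Cumulative distance at M4 ≈ 213 km.

213 km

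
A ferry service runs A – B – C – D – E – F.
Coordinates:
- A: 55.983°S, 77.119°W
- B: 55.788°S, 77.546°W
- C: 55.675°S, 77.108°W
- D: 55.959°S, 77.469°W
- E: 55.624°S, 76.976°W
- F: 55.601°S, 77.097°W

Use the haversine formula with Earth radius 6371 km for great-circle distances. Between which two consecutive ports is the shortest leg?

Leg distances:
A→B: 34.3 km
B→C: 30.2 km
C→D: 38.8 km
D→E: 48.3 km
E→F: 8.0 km
The shortest leg is E–F at 8.0 km.

E–F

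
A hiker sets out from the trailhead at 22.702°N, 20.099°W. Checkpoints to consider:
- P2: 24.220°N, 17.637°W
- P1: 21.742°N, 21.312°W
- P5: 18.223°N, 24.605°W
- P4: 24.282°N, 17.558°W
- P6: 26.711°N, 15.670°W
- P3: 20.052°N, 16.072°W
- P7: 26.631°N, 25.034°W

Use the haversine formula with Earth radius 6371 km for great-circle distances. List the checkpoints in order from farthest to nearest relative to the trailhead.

Distance from the trailhead at 22.702°N, 20.099°W to each:
P5 18.223°N, 24.605°W: 684.3 km
P7 26.631°N, 25.034°W: 662.8 km
P6 26.711°N, 15.670°W: 631.5 km
P3 20.052°N, 16.072°W: 510.5 km
P4 24.282°N, 17.558°W: 313.1 km
P2 24.220°N, 17.637°W: 302.6 km
P1 21.742°N, 21.312°W: 164.3 km

P5, P7, P6, P3, P4, P2, P1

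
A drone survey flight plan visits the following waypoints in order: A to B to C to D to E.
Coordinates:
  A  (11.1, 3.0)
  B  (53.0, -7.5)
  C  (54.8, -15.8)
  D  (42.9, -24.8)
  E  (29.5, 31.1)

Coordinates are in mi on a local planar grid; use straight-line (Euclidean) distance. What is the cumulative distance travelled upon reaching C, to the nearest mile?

Leg distances:
A→B: 43.2 mi  (cumulative 43.2 mi)
B→C: 8.5 mi  (cumulative 51.7 mi)
Cumulative distance at C ≈ 52 mi.

52 mi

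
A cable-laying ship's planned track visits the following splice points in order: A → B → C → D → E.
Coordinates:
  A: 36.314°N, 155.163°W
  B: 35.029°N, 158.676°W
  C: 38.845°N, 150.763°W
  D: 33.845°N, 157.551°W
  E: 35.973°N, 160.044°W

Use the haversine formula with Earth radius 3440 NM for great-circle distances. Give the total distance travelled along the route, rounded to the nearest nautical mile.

1253 NM

Leg distances:
A→B: 187.9 NM  (cumulative 187.9 NM)
B→C: 443.2 NM  (cumulative 631.1 NM)
C→D: 444.6 NM  (cumulative 1075.7 NM)
D→E: 177.2 NM  (cumulative 1252.9 NM)
Total route length ≈ 1253 NM.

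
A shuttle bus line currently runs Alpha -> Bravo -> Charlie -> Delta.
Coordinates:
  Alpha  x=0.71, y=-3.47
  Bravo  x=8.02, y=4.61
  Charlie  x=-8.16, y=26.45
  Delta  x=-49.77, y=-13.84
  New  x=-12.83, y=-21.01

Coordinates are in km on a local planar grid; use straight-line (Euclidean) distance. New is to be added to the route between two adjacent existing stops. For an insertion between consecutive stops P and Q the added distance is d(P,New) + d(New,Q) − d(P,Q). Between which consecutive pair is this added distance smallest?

between Charlie and Delta

Added distance for inserting New between each consecutive pair:
Alpha–Bravo: 44.3 km
Bravo–Charlie: 53.5 km
Charlie–Delta: 27.4 km
Smallest added distance is 27.4 km, inserting between Charlie and Delta.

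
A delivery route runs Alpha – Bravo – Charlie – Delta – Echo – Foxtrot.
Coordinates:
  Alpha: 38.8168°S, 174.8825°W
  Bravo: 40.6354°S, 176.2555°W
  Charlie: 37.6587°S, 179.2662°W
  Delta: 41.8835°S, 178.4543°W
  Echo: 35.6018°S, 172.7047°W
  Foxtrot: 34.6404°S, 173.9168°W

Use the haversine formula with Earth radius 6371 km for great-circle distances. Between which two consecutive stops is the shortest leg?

Leg distances:
Alpha→Bravo: 233.8 km
Bravo→Charlie: 420.6 km
Charlie→Delta: 474.9 km
Delta→Echo: 857.7 km
Echo→Foxtrot: 153.6 km
The shortest leg is Echo–Foxtrot at 153.6 km.

Echo–Foxtrot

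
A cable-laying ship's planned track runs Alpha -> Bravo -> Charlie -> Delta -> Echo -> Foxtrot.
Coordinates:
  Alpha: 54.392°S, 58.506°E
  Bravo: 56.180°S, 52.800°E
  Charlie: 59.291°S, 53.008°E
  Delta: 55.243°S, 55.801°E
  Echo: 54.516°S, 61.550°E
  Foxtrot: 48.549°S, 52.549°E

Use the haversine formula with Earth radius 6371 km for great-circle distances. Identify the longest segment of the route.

Echo–Foxtrot

Leg distances:
Alpha→Bravo: 412.2 km
Bravo→Charlie: 346.1 km
Charlie→Delta: 480.3 km
Delta→Echo: 376.4 km
Echo→Foxtrot: 908.5 km
The longest leg is Echo–Foxtrot at 908.5 km.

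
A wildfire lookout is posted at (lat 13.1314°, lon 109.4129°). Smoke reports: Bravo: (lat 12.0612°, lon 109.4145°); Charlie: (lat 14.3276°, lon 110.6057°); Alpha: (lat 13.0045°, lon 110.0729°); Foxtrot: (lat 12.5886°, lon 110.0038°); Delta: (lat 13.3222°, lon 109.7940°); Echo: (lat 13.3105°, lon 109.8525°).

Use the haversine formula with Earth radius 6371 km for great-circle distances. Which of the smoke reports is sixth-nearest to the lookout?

Distance to each, sorted:
Delta: 46.4 km
Echo: 51.6 km
Alpha: 72.9 km
Foxtrot: 88.0 km
Bravo: 119.0 km
Charlie: 185.2 km
The sixth-nearest is Charlie at 185.2 km.

Charlie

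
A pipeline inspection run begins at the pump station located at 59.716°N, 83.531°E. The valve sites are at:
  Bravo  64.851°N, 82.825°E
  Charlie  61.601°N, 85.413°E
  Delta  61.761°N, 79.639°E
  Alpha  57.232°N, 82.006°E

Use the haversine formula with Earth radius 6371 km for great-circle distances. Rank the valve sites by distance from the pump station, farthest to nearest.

Bravo, Delta, Alpha, Charlie

Distances from the pump station:
Bravo 64.851°N, 82.825°E: 572.1 km
Delta 61.761°N, 79.639°E: 310.5 km
Alpha 57.232°N, 82.006°E: 290.1 km
Charlie 61.601°N, 85.413°E: 233.3 km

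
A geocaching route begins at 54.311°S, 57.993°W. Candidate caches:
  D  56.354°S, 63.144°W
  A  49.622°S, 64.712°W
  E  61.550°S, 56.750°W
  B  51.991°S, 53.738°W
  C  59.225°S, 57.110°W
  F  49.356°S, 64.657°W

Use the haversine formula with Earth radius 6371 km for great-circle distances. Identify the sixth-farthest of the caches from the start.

Distance to each, sorted:
E: 808.2 km
F: 715.8 km
A: 694.9 km
C: 549.0 km
D: 397.0 km
B: 383.4 km
The sixth-farthest is B at 383.4 km.

B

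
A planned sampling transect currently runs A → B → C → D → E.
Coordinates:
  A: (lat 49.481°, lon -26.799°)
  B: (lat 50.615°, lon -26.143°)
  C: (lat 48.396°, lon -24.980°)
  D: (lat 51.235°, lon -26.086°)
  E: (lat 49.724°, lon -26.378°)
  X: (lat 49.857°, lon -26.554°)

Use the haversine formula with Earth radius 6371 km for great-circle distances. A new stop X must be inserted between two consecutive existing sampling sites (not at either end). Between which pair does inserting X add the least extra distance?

Added distance for inserting X between each consecutive pair:
A–B: 0.1 km
B–C: 27.3 km
C–D: 30.0 km
D–E: 6.9 km
Smallest added distance is 0.1 km, inserting between A and B.

between A and B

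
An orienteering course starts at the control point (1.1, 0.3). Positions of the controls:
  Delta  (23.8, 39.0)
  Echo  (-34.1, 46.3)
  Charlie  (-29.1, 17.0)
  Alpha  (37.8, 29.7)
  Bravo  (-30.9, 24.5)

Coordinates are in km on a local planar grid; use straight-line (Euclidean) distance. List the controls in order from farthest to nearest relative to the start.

Distances from the start:
Echo (-34.1, 46.3): 57.9 km
Alpha (37.8, 29.7): 47.0 km
Delta (23.8, 39.0): 44.9 km
Bravo (-30.9, 24.5): 40.1 km
Charlie (-29.1, 17.0): 34.5 km

Echo, Alpha, Delta, Bravo, Charlie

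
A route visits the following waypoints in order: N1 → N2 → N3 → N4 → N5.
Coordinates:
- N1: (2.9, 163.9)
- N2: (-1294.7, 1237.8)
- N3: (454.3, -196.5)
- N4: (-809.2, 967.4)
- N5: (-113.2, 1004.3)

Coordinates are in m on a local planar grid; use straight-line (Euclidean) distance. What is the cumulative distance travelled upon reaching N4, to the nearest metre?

5664 m

Leg distances:
N1→N2: 1684.3 m  (cumulative 1684.3 m)
N2→N3: 2261.9 m  (cumulative 3946.3 m)
N3→N4: 1717.9 m  (cumulative 5664.1 m)
Cumulative distance at N4 ≈ 5664 m.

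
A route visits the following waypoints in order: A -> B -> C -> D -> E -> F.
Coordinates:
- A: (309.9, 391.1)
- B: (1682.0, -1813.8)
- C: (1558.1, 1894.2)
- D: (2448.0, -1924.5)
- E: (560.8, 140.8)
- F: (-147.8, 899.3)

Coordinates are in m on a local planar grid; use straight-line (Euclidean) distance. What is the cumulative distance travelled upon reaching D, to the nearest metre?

10228 m

Leg distances:
A→B: 2597.0 m  (cumulative 2597.0 m)
B→C: 3710.1 m  (cumulative 6307.0 m)
C→D: 3921.0 m  (cumulative 10228.1 m)
Cumulative distance at D ≈ 10228 m.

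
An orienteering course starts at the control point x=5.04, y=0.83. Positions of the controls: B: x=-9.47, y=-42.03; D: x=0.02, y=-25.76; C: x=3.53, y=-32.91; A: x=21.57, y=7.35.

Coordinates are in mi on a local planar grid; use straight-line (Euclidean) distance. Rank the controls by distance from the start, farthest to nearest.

B, C, D, A

Distance from the start at x=5.04, y=0.83 to each:
B x=-9.47, y=-42.03: 45.2 mi
C x=3.53, y=-32.91: 33.8 mi
D x=0.02, y=-25.76: 27.1 mi
A x=21.57, y=7.35: 17.8 mi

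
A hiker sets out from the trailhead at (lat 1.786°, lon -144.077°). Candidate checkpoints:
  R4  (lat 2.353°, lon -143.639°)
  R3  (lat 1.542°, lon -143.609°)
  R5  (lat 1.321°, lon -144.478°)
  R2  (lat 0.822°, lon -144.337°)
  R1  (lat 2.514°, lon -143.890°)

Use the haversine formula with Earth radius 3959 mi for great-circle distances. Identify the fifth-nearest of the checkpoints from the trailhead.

R2

Distance to each, sorted:
R3: 36.5 mi
R5: 42.4 mi
R4: 49.5 mi
R1: 51.9 mi
R2: 69.0 mi
The fifth-nearest is R2 at 69.0 mi.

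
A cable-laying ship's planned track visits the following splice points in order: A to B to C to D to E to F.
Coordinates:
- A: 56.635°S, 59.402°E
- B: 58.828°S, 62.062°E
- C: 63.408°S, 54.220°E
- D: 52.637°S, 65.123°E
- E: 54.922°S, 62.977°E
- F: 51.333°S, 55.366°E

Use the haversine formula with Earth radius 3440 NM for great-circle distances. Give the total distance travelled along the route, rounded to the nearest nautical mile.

1750 NM

Leg distances:
A→B: 156.8 NM  (cumulative 156.8 NM)
B→C: 356.3 NM  (cumulative 513.2 NM)
C→D: 731.5 NM  (cumulative 1244.6 NM)
D→E: 156.9 NM  (cumulative 1401.5 NM)
E→F: 348.4 NM  (cumulative 1749.9 NM)
Total route length ≈ 1750 NM.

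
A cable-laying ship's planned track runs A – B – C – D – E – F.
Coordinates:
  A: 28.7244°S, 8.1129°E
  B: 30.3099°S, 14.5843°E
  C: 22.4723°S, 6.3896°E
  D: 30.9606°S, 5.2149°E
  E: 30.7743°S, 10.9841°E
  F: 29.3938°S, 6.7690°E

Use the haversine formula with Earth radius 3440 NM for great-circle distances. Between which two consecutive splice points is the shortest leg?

E–F

Leg distances:
A→B: 351.2 NM
B→C: 644.3 NM
C→D: 513.5 NM
D→E: 297.5 NM
E→F: 234.1 NM
The shortest leg is E–F at 234.1 NM.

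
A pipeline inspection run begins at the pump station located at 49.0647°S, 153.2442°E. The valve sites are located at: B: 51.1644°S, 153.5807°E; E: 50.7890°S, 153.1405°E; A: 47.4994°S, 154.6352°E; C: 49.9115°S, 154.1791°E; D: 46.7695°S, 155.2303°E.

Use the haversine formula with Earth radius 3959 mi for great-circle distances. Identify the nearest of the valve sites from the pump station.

Distances from the pump station (49.0647°S, 153.2442°E):
C: 72.0 mi
E: 119.2 mi
A: 125.7 mi
B: 145.8 mi
D: 183.3 mi
The nearest is C at 72.0 mi.

C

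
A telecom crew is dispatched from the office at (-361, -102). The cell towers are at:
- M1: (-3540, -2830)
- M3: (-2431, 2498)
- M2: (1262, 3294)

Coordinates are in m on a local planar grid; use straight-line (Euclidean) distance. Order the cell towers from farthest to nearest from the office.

Distances from the office:
M1 (-3540, -2830): 4189.0 m
M2 (1262, 3294): 3763.9 m
M3 (-2431, 2498): 3323.4 m

M1, M2, M3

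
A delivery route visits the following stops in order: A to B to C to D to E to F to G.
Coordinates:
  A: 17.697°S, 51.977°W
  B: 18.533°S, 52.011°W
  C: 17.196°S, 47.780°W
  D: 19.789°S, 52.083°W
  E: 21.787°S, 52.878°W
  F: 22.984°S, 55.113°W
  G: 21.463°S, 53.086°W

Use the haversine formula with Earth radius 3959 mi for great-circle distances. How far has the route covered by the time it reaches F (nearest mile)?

997 mi

Leg distances:
A→B: 57.8 mi  (cumulative 57.8 mi)
B→C: 293.2 mi  (cumulative 351.0 mi)
C→D: 334.1 mi  (cumulative 685.0 mi)
D→E: 147.3 mi  (cumulative 832.3 mi)
E→F: 165.0 mi  (cumulative 997.4 mi)
Cumulative distance at F ≈ 997 mi.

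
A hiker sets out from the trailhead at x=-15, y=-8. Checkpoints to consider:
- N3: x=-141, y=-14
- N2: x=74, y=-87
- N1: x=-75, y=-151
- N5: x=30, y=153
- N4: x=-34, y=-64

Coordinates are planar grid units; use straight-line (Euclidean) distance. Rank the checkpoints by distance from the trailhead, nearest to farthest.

N4, N2, N3, N1, N5

Computing each straight-line distance from x=-15, y=-8:
N4 x=-34, y=-64: 59.1
N2 x=74, y=-87: 119.0
N3 x=-141, y=-14: 126.1
N1 x=-75, y=-151: 155.1
N5 x=30, y=153: 167.2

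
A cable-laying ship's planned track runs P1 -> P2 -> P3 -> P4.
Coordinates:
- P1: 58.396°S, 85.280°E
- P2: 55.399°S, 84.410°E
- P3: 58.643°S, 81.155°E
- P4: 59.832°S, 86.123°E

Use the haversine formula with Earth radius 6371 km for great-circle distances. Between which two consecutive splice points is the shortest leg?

Leg distances:
P1→P2: 337.4 km
P2→P3: 410.9 km
P3→P4: 311.8 km
The shortest leg is P3–P4 at 311.8 km.

P3–P4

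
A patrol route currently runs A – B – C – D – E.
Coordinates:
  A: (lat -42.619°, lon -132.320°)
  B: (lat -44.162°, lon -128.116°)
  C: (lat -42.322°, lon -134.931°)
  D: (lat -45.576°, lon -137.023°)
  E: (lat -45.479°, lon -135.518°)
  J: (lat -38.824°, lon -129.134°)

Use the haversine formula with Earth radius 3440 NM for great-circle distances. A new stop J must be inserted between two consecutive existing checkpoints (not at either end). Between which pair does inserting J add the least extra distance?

between B and C

Added distance for inserting J between each consecutive pair:
A–B: 388.3 NM
B–C: 343.5 NM
C–D: 657.8 NM
D–E: 962.0 NM
Smallest added distance is 343.5 NM, inserting between B and C.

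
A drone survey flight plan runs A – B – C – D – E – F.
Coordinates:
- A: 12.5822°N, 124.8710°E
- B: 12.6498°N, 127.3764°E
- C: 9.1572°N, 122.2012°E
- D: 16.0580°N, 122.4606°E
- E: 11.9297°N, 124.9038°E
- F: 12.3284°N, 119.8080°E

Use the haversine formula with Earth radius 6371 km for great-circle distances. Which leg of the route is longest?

C–D

Leg distances:
A→B: 272.0 km
B→C: 685.6 km
C→D: 767.8 km
D→E: 529.3 km
E→F: 555.7 km
The longest leg is C–D at 767.8 km.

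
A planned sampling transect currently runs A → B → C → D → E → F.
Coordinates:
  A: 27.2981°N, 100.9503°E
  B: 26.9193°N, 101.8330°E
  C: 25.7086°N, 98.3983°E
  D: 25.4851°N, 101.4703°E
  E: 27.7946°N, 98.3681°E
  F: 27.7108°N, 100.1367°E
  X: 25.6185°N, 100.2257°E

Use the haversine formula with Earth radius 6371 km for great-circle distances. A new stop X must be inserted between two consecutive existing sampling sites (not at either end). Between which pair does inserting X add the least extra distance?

Added distance for inserting X between each consecutive pair:
A–B: 319.1 km
B–C: 31.5 km
C–D: 0.1 km
D–E: 28.8 km
E–F: 362.8 km
Smallest added distance is 0.1 km, inserting between C and D.

between C and D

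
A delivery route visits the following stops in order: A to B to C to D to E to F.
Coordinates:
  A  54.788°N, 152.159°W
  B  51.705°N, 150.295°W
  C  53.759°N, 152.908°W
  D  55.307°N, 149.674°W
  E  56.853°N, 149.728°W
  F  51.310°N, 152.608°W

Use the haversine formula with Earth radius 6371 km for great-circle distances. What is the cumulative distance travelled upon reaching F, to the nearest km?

1739 km

Leg distances:
A→B: 364.5 km  (cumulative 364.5 km)
B→C: 288.3 km  (cumulative 652.8 km)
C→D: 270.4 km  (cumulative 923.2 km)
D→E: 171.9 km  (cumulative 1095.2 km)
E→F: 644.2 km  (cumulative 1739.4 km)
Cumulative distance at F ≈ 1739 km.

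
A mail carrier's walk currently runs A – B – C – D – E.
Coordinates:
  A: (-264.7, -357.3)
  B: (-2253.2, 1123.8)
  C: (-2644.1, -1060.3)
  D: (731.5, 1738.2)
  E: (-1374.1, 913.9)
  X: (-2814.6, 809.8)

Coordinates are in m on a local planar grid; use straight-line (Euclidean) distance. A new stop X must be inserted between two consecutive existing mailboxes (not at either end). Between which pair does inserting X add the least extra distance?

Added distance for inserting X between each consecutive pair:
A–B: 968.1 m
B–C: 302.3 m
C–D: 1158.7 m
D–E: 2848.7 m
Smallest added distance is 302.3 m, inserting between B and C.

between B and C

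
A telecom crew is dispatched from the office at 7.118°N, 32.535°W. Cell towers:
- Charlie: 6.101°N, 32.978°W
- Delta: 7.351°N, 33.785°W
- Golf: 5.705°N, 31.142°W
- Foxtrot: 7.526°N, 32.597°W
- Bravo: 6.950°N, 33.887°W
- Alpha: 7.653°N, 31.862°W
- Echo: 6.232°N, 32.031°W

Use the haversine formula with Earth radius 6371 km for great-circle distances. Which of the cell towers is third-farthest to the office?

Distances from the office (7.118°N, 32.535°W):
Golf: 220.0 km
Bravo: 150.4 km
Delta: 140.3 km
Charlie: 123.2 km
Echo: 113.2 km
Alpha: 95.1 km
Foxtrot: 45.9 km
The third-farthest is Delta at 140.3 km.

Delta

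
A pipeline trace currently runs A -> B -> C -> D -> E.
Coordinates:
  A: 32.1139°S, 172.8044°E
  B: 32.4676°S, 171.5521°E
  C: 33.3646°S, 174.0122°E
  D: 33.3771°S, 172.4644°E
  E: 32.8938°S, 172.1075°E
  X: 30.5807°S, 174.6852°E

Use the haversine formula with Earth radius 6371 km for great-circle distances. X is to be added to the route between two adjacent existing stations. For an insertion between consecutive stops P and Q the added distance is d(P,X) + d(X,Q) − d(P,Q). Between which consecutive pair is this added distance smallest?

between B and C

Added distance for inserting X between each consecutive pair:
A–B: 486.4 km
B–C: 429.2 km
C–D: 547.1 km
D–E: 666.0 km
Smallest added distance is 429.2 km, inserting between B and C.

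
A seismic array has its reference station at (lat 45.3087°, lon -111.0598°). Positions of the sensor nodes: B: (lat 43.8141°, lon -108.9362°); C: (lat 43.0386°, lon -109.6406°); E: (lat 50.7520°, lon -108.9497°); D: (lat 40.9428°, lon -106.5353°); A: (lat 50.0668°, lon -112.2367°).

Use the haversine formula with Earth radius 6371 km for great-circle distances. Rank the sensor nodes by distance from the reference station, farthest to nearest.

E, D, A, C, B

Distance from the reference station at (lat 45.3087°, lon -111.0598°) to each:
E (lat 50.7520°, lon -108.9497°): 625.2 km
D (lat 40.9428°, lon -106.5353°): 608.5 km
A (lat 50.0668°, lon -112.2367°): 536.3 km
C (lat 43.0386°, lon -109.6406°): 276.6 km
B (lat 43.8141°, lon -108.9362°): 236.5 km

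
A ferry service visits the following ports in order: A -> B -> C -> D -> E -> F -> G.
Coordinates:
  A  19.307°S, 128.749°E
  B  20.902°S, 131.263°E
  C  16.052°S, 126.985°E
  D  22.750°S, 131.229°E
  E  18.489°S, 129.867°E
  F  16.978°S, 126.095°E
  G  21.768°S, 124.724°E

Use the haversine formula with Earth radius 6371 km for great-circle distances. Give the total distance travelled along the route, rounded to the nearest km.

3367 km

Leg distances:
A→B: 316.8 km  (cumulative 316.8 km)
B→C: 703.0 km  (cumulative 1019.8 km)
C→D: 867.5 km  (cumulative 1887.3 km)
D→E: 494.5 km  (cumulative 2381.8 km)
E→F: 433.4 km  (cumulative 2815.2 km)
F→G: 551.7 km  (cumulative 3366.9 km)
Total route length ≈ 3367 km.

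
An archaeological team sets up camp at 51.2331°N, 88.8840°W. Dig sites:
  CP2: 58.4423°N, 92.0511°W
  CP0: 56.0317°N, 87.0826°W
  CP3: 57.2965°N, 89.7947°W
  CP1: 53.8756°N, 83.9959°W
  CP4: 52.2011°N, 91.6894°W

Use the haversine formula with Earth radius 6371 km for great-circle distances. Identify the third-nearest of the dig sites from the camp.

Distances from the camp (51.2331°N, 88.8840°W):
CP4: 221.2 km
CP1: 442.0 km
CP0: 546.6 km
CP3: 676.8 km
CP2: 826.6 km
The third-nearest is CP0 at 546.6 km.

CP0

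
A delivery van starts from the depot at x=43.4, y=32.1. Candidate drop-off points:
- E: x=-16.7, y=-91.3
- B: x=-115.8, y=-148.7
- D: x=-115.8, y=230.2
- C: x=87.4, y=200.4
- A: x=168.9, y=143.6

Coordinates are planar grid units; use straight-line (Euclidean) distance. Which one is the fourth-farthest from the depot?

Distance to each, sorted:
D: 254.1
B: 240.9
C: 174.0
A: 167.9
E: 137.3
The fourth-farthest is A at 167.9.

A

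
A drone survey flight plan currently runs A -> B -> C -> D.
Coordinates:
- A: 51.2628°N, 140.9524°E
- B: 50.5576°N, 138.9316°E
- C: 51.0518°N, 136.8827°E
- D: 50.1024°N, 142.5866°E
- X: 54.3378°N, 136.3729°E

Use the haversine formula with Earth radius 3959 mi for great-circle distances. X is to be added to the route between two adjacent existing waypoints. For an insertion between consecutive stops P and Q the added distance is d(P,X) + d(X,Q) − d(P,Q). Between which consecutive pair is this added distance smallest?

between C and D

Added distance for inserting X between each consecutive pair:
A–B: 467.7 mi
B–C: 414.8 mi
C–D: 362.6 mi
Smallest added distance is 362.6 mi, inserting between C and D.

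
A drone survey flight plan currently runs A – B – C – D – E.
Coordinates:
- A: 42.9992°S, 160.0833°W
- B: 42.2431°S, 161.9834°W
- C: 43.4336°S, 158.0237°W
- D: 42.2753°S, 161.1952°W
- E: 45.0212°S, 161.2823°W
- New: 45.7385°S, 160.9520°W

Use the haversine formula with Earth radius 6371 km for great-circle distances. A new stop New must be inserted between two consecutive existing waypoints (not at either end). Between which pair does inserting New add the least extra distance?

between D and E

Added distance for inserting New between each consecutive pair:
A–B: 532.9 km
B–C: 394.0 km
C–D: 442.4 km
D–E: 164.0 km
Smallest added distance is 164.0 km, inserting between D and E.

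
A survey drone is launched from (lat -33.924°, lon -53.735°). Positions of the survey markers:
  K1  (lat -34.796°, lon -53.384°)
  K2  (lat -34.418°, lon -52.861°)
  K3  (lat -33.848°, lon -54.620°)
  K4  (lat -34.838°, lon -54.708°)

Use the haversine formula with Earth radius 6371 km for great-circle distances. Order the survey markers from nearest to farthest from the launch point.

Distances from the launch point:
K3 (lat -33.848°, lon -54.620°): 82.1 km
K2 (lat -34.418°, lon -52.861°): 97.4 km
K1 (lat -34.796°, lon -53.384°): 102.2 km
K4 (lat -34.838°, lon -54.708°): 135.3 km

K3, K2, K1, K4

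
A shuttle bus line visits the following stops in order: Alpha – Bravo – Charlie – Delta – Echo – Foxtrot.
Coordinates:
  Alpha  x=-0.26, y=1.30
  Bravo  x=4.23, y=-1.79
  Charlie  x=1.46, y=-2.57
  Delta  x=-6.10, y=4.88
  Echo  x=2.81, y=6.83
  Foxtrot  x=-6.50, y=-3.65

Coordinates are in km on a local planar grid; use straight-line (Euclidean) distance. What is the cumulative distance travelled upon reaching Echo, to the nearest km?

28 km

Leg distances:
Alpha→Bravo: 5.5 km  (cumulative 5.5 km)
Bravo→Charlie: 2.9 km  (cumulative 8.3 km)
Charlie→Delta: 10.6 km  (cumulative 18.9 km)
Delta→Echo: 9.1 km  (cumulative 28.1 km)
Cumulative distance at Echo ≈ 28 km.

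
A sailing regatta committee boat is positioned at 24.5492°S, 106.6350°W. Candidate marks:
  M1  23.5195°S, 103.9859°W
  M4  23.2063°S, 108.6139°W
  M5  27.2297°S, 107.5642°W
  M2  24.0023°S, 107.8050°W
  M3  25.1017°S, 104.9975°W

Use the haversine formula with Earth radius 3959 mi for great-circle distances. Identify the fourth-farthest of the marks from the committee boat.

M3

Distances from the committee boat (24.5492°S, 106.6350°W):
M5: 194.0 mi
M1: 181.7 mi
M4: 155.7 mi
M3: 109.6 mi
M2: 82.8 mi
The fourth-farthest is M3 at 109.6 mi.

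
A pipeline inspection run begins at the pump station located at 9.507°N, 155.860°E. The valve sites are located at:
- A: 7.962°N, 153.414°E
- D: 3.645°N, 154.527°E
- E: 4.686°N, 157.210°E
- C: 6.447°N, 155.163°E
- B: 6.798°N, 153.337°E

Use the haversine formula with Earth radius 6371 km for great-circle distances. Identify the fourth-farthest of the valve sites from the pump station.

Distance to each, sorted:
D: 668.2 km
E: 556.4 km
B: 409.7 km
C: 348.8 km
A: 319.0 km
The fourth-farthest is C at 348.8 km.

C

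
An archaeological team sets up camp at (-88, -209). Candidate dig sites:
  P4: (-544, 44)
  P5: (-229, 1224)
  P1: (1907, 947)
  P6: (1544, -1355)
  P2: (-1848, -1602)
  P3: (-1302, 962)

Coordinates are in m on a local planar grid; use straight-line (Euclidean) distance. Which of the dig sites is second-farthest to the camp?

P2

Distance to each, sorted:
P1: 2305.7 m
P2: 2244.6 m
P6: 1994.2 m
P3: 1686.7 m
P5: 1439.9 m
P4: 521.5 m
The second-farthest is P2 at 2244.6 m.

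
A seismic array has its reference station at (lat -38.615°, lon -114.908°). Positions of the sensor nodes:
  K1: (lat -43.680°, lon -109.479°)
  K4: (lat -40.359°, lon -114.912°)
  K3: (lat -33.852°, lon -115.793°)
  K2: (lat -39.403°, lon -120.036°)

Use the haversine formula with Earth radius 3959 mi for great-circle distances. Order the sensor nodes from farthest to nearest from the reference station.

K1, K3, K2, K4

Computing each great-circle distance from (lat -38.615°, lon -114.908°):
K1 (lat -43.680°, lon -109.479°): 449.5 mi
K3 (lat -33.852°, lon -115.793°): 332.8 mi
K2 (lat -39.403°, lon -120.036°): 280.6 mi
K4 (lat -40.359°, lon -114.912°): 120.5 mi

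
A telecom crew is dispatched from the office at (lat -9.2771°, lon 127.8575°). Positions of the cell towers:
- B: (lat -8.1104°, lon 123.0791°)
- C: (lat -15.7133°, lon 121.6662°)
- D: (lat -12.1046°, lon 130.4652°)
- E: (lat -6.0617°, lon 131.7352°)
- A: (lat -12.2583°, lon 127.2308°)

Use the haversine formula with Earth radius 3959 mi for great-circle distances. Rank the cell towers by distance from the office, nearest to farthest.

Distances from the office:
A (lat -12.2583°, lon 127.2308°): 210.3 mi
D (lat -12.1046°, lon 130.4652°): 263.7 mi
B (lat -8.1104°, lon 123.0791°): 336.2 mi
E (lat -6.0617°, lon 131.7352°): 346.2 mi
C (lat -15.7133°, lon 121.6662°): 609.9 mi

A, D, B, E, C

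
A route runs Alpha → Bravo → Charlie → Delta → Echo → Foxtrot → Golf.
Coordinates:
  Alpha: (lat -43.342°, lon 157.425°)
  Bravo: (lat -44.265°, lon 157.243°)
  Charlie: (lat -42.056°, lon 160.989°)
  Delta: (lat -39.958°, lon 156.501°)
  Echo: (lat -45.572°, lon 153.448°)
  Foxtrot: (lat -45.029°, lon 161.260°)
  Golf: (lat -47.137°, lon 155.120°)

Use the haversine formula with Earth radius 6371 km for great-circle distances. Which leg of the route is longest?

Leg distances:
Alpha→Bravo: 103.7 km
Bravo→Charlie: 390.6 km
Charlie→Delta: 442.9 km
Delta→Echo: 672.0 km
Echo→Foxtrot: 613.7 km
Foxtrot→Golf: 528.2 km
The longest leg is Delta–Echo at 672.0 km.

Delta–Echo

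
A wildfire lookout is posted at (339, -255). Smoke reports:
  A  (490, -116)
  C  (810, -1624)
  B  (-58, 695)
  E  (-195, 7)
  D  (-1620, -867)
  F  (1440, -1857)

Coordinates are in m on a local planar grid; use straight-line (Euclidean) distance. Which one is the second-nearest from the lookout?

Distances from the lookout ((339, -255)):
A: 205.2 m
E: 594.8 m
B: 1029.6 m
C: 1447.8 m
F: 1943.9 m
D: 2052.4 m
The second-nearest is E at 594.8 m.

E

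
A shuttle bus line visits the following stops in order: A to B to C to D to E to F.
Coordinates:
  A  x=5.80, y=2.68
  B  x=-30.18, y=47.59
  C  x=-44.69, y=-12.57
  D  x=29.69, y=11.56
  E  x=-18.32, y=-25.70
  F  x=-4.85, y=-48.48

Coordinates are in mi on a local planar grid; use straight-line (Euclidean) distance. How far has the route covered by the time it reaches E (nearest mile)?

258 mi

Leg distances:
A→B: 57.5 mi  (cumulative 57.5 mi)
B→C: 61.9 mi  (cumulative 119.4 mi)
C→D: 78.2 mi  (cumulative 197.6 mi)
D→E: 60.8 mi  (cumulative 258.4 mi)
Cumulative distance at E ≈ 258 mi.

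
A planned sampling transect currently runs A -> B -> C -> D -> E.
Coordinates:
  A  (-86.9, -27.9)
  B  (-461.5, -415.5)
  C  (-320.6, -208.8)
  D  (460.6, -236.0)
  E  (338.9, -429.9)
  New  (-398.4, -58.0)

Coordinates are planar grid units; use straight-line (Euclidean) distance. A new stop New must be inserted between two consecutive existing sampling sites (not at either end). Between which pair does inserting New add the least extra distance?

Added distance for inserting New between each consecutive pair:
A–B: 136.9
B–C: 282.6
C–D: 265.3
D–E: 1474.1
Smallest added distance is 136.9, inserting between A and B.

between A and B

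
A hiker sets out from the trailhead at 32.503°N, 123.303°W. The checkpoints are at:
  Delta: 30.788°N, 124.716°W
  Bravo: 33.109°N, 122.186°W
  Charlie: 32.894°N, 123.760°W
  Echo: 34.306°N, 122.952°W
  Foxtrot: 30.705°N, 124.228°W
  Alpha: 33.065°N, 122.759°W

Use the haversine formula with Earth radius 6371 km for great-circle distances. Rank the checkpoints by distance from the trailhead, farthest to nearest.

Delta, Foxtrot, Echo, Bravo, Alpha, Charlie

Computing each great-circle distance from 32.503°N, 123.303°W:
Delta 30.788°N, 124.716°W: 232.9 km
Foxtrot 30.705°N, 124.228°W: 218.3 km
Echo 34.306°N, 122.952°W: 203.1 km
Bravo 33.109°N, 122.186°W: 124.3 km
Alpha 33.065°N, 122.759°W: 80.6 km
Charlie 32.894°N, 123.760°W: 61.0 km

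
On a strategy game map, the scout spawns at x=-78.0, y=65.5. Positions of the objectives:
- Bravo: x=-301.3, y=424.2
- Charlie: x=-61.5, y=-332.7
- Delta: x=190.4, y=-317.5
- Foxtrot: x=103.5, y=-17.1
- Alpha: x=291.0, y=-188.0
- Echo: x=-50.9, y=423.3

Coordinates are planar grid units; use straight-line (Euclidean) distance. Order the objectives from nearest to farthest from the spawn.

Foxtrot, Echo, Charlie, Bravo, Alpha, Delta

Distances from the spawn:
Foxtrot x=103.5, y=-17.1: 199.4
Echo x=-50.9, y=423.3: 358.8
Charlie x=-61.5, y=-332.7: 398.5
Bravo x=-301.3, y=424.2: 422.5
Alpha x=291.0, y=-188.0: 447.7
Delta x=190.4, y=-317.5: 467.7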